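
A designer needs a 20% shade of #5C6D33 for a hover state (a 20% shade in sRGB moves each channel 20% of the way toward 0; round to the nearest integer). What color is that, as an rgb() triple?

#5C6D33 is rgb(92, 109, 51).
Lerp each channel 20% toward 0:
  R: 92 − 18.4 = 73.6 → 74
  G: 109 + 0.2×(0−109) = 109 − 21.8 = 87.2 → 87
  B: 51 + 0.2×(0−51) = 51 − 10.2 = 40.8 → 41

rgb(74, 87, 41)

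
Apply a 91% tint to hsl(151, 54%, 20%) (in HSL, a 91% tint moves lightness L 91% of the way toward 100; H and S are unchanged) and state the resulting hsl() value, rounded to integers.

L moves 91% from 20 toward 100: 20 + 72.8 = 92.8 → 93.
H and S are unchanged.

hsl(151, 54%, 93%)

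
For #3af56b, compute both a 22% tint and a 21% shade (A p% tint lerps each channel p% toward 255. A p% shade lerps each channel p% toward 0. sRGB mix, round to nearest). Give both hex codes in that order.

#3af56b is rgb(58, 245, 107).
22% tint:
  R: 58 + 0.22×(255−58) = 58 + 43.34 = 101.34 → 101
  G: 245 + 2.2 = 247.2 → 247
  B: 107 + 32.56 = 139.56 → 140
  → #65f78c
21% shade:
  R: 58 + 0.21×(0−58) = 58 − 12.18 = 45.82 → 46
  G: 245 + 0.21×(0−245) = 245 − 51.45 = 193.55 → 194
  B: 107 + 0.21×(0−107) = 107 − 22.47 = 84.53 → 85
  → #2ec255

#65f78c, #2ec255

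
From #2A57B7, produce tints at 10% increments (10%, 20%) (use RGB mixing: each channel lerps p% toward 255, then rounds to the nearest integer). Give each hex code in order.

#2A57B7 is rgb(42, 87, 183).
10%: (42 + 21.3 = 63.3→63, 87 + 16.8 = 103.8→104, 183 + 7.2 = 190.2→190) → #3F68BE
20%: (42 + 42.6 = 84.6→85, 87 + 33.6 = 120.6→121, 183 + 14.4 = 197.4→197) → #5579C5

#3F68BE, #5579C5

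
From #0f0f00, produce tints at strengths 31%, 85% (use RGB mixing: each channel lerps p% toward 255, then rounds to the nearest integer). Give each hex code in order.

#0f0f00 is rgb(15, 15, 0).
31%: (15 + 74.4 = 89.4→89, 15 + 74.4 = 89.4→89, 0 + 79.05 = 79.05→79) → #59594f
85%: (15 + 204 = 219→219, 15 + 204 = 219→219, 0 + 216.75 = 216.75→217) → #dbdbd9

#59594f, #dbdbd9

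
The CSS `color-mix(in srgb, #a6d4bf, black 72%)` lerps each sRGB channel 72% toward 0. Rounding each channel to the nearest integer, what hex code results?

#a6d4bf is rgb(166, 212, 191).
Lerp each channel 72% toward 0:
  R: 166 − 119.52 = 46.48 → 46
  G: 212 − 152.64 = 59.36 → 59
  B: 191 − 137.52 = 53.48 → 53
rgb(46, 59, 53) = #2e3b35.

#2e3b35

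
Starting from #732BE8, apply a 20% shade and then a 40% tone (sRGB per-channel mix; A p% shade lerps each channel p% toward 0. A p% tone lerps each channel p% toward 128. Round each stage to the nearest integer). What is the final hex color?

#732BE8 is rgb(115, 43, 232).
Per channel, c → c + 0.2(0 − c):
  R: 115 − 23 = 92 → 92
  G: 43 + 0.2×(0−43) = 43 − 8.6 = 34.4 → 34
  B: 232 − 46.4 = 185.6 → 186
After the shade: rgb(92, 34, 186) = #5C22BA.
A 40% tone moves each channel 40% toward 128:
  R: 92 + 0.4×(128−92) = 92 + 14.4 = 106.4 → 106
  G: 34 + 37.6 = 71.6 → 72
  B: 186 + 0.4×(128−186) = 186 − 23.2 = 162.8 → 163
rgb(106, 72, 163) = #6A48A3.

#6A48A3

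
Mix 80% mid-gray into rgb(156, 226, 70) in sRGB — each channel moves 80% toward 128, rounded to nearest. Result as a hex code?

#869474

Lerp each channel 80% toward 128:
  R: 156 + 0.8×(128−156) = 156 − 22.4 = 133.6 → 134
  G: 226 + 0.8×(128−226) = 226 − 78.4 = 147.6 → 148
  B: 70 + 46.4 = 116.4 → 116
rgb(134, 148, 116) = #869474.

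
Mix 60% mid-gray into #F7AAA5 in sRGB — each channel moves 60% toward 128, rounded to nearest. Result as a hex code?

#F7AAA5 is rgb(247, 170, 165).
Lerp each channel 60% toward 128:
  R: 247 − 71.4 = 175.6 → 176
  G: 170 + 0.6×(128−170) = 170 − 25.2 = 144.8 → 145
  B: 165 + 0.6×(128−165) = 165 − 22.2 = 142.8 → 143
rgb(176, 145, 143) = #B0918F.

#B0918F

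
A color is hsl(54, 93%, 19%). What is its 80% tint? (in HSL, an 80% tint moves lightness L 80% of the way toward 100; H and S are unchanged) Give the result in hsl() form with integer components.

hsl(54, 93%, 84%)

L moves 80% from 19 toward 100: 19 + 64.8 = 83.8 → 84.
H and S are unchanged.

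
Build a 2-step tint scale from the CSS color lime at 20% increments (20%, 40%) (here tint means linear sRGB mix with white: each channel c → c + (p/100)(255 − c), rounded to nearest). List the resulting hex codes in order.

#33ff33, #66ff66

CSS lime is rgb(0, 255, 0).
20%: (0 + 51 = 51→51, 255→255, 0 + 51 = 51→51) → #33ff33
40%: (0 + 102 = 102→102, 255→255, 0 + 102 = 102→102) → #66ff66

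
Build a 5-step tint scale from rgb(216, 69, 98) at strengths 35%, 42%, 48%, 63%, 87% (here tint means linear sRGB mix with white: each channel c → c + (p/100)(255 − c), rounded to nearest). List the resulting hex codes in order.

35%: (216 + 13.65 = 229.65→230, 69 + 65.1 = 134.1→134, 98 + 54.95 = 152.95→153) → #E68699
42%: (216 + 16.38 = 232.38→232, 69 + 78.12 = 147.12→147, 98 + 65.94 = 163.94→164) → #E893A4
48%: (216 + 18.72 = 234.72→235, 69 + 89.28 = 158.28→158, 98 + 75.36 = 173.36→173) → #EB9EAD
63%: (216 + 24.57 = 240.57→241, 69 + 117.18 = 186.18→186, 98 + 98.91 = 196.91→197) → #F1BAC5
87%: (216 + 33.93 = 249.93→250, 69 + 161.82 = 230.82→231, 98 + 136.59 = 234.59→235) → #FAE7EB

#E68699, #E893A4, #EB9EAD, #F1BAC5, #FAE7EB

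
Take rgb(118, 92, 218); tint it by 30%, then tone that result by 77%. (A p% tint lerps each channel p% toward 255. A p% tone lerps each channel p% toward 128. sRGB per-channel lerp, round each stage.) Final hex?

#878397

A 30% tint moves each channel 30% toward 255:
  R: 118 + 0.3×(255−118) = 118 + 41.1 = 159.1 → 159
  G: 92 + 0.3×(255−92) = 92 + 48.9 = 140.9 → 141
  B: 218 + 11.1 = 229.1 → 229
After the tint: rgb(159, 141, 229) = #9F8DE5.
Lerp each channel 77% toward 128:
  R: 159 − 23.87 = 135.13 → 135
  G: 141 + 0.77×(128−141) = 141 − 10.01 = 130.99 → 131
  B: 229 + 0.77×(128−229) = 229 − 77.77 = 151.23 → 151
rgb(135, 131, 151) = #878397.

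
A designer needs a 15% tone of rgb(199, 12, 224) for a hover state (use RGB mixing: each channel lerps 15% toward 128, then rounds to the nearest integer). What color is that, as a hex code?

Lerp each channel 15% toward 128:
  R: 199 + 0.15×(128−199) = 199 − 10.65 = 188.35 → 188
  G: 12 + 0.15×(128−12) = 12 + 17.4 = 29.4 → 29
  B: 224 + 0.15×(128−224) = 224 − 14.4 = 209.6 → 210
rgb(188, 29, 210) = #BC1DD2.

#BC1DD2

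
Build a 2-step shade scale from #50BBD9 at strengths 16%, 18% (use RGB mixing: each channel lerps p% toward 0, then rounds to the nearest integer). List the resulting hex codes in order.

#50BBD9 is rgb(80, 187, 217).
16%: (80 − 12.8 = 67.2→67, 187 − 29.92 = 157.08→157, 217 − 34.72 = 182.28→182) → #439DB6
18%: (80 − 14.4 = 65.6→66, 187 − 33.66 = 153.34→153, 217 − 39.06 = 177.94→178) → #4299B2

#439DB6, #4299B2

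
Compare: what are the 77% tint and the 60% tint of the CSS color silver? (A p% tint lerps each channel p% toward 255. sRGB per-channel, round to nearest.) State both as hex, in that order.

#f1f1f1, #e6e6e6

CSS silver is rgb(192, 192, 192).
77% tint:
  R: 192 + 48.51 = 240.51 → 241
  G: 192 + 0.77×(255−192) = 192 + 48.51 = 240.51 → 241
  B: 192 + 48.51 = 240.51 → 241
  → #f1f1f1
60% tint:
  R: 192 + 0.6×(255−192) = 192 + 37.8 = 229.8 → 230
  G: 192 + 0.6×(255−192) = 192 + 37.8 = 229.8 → 230
  B: 192 + 0.6×(255−192) = 192 + 37.8 = 229.8 → 230
  → #e6e6e6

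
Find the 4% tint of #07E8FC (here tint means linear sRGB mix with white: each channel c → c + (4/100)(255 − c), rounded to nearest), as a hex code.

#07E8FC is rgb(7, 232, 252).
Lerp each channel 4% toward 255:
  R: 7 + 9.92 = 16.92 → 17
  G: 232 + 0.04×(255−232) = 232 + 0.92 = 232.92 → 233
  B: 252 + 0.04×(255−252) = 252 + 0.12 = 252.12 → 252
rgb(17, 233, 252) = #11E9FC.

#11E9FC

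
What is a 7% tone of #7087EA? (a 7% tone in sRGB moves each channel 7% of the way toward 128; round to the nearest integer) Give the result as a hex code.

#7187E3

#7087EA is rgb(112, 135, 234).
Per channel, c → c + 0.07(128 − c):
  R: 112 + 1.12 = 113.12 → 113
  G: 135 + 0.07×(128−135) = 135 − 0.49 = 134.51 → 135
  B: 234 − 7.42 = 226.58 → 227
rgb(113, 135, 227) = #7187E3.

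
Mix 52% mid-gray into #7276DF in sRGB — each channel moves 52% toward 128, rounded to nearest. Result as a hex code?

#7276DF is rgb(114, 118, 223).
Lerp each channel 52% toward 128:
  R: 114 + 0.52×(128−114) = 114 + 7.28 = 121.28 → 121
  G: 118 + 5.2 = 123.2 → 123
  B: 223 − 49.4 = 173.6 → 174
rgb(121, 123, 174) = #797BAE.

#797BAE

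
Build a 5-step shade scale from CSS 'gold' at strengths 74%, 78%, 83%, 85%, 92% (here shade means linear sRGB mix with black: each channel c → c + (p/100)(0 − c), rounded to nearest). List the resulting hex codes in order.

CSS gold is rgb(255, 215, 0).
74%: (255 − 188.7 = 66.3→66, 215 − 159.1 = 55.9→56, 0→0) → #423800
78%: (255 − 198.9 = 56.1→56, 215 − 167.7 = 47.3→47, 0→0) → #382f00
83%: (255 − 211.65 = 43.35→43, 215 − 178.45 = 36.55→37, 0→0) → #2b2500
85%: (255 − 216.75 = 38.25→38, 215 − 182.75 = 32.25→32, 0→0) → #262000
92%: (255 − 234.6 = 20.4→20, 215 − 197.8 = 17.2→17, 0→0) → #141100

#423800, #382f00, #2b2500, #262000, #141100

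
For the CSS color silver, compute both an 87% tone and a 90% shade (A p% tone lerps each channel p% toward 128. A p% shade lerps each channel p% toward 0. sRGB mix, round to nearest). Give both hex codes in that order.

CSS silver is rgb(192, 192, 192).
87% tone:
  R: 192 − 55.68 = 136.32 → 136
  G: 192 + 0.87×(128−192) = 192 − 55.68 = 136.32 → 136
  B: 192 + 0.87×(128−192) = 192 − 55.68 = 136.32 → 136
  → #888888
90% shade:
  R: 192 + 0.9×(0−192) = 192 − 172.8 = 19.2 → 19
  G: 192 − 172.8 = 19.2 → 19
  B: 192 − 172.8 = 19.2 → 19
  → #131313

#888888, #131313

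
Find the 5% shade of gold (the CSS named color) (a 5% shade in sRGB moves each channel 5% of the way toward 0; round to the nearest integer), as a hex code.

CSS gold is rgb(255, 215, 0).
Per channel, c → c + 0.05(0 − c):
  R: 255 − 12.75 = 242.25 → 242
  G: 215 + 0.05×(0−215) = 215 − 10.75 = 204.25 → 204
  B: 0 + 0 = 0 → 0
rgb(242, 204, 0) = #F2CC00.

#F2CC00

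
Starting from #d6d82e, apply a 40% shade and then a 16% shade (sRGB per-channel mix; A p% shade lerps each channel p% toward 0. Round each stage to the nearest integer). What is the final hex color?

#d6d82e is rgb(214, 216, 46).
Lerp each channel 40% toward 0:
  R: 214 + 0.4×(0−214) = 214 − 85.6 = 128.4 → 128
  G: 216 − 86.4 = 129.6 → 130
  B: 46 + 0.4×(0−46) = 46 − 18.4 = 27.6 → 28
After the shade: rgb(128, 130, 28) = #80821c.
Lerp each channel 16% toward 0:
  R: 128 + 0.16×(0−128) = 128 − 20.48 = 107.52 → 108
  G: 130 + 0.16×(0−130) = 130 − 20.8 = 109.2 → 109
  B: 28 + 0.16×(0−28) = 28 − 4.48 = 23.52 → 24
rgb(108, 109, 24) = #6c6d18.

#6c6d18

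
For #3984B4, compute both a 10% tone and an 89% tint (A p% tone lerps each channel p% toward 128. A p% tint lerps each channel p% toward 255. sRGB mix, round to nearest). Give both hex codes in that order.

#3984B4 is rgb(57, 132, 180).
10% tone:
  R: 57 + 0.1×(128−57) = 57 + 7.1 = 64.1 → 64
  G: 132 + 0.1×(128−132) = 132 − 0.4 = 131.6 → 132
  B: 180 + 0.1×(128−180) = 180 − 5.2 = 174.8 → 175
  → #4084AF
89% tint:
  R: 57 + 176.22 = 233.22 → 233
  G: 132 + 109.47 = 241.47 → 241
  B: 180 + 0.89×(255−180) = 180 + 66.75 = 246.75 → 247
  → #E9F1F7

#4084AF, #E9F1F7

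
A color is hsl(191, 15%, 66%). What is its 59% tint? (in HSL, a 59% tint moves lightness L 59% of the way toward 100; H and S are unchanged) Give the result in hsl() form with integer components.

L moves 59% from 66 toward 100: 66 + 20.06 = 86.06 → 86.
H and S are unchanged.

hsl(191, 15%, 86%)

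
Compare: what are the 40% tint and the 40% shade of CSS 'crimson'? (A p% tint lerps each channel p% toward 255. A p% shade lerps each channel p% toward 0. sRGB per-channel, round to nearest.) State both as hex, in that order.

#EA728A, #840C24

CSS crimson is rgb(220, 20, 60).
40% tint:
  R: 220 + 0.4×(255−220) = 220 + 14 = 234 → 234
  G: 20 + 94 = 114 → 114
  B: 60 + 0.4×(255−60) = 60 + 78 = 138 → 138
  → #EA728A
40% shade:
  R: 220 − 88 = 132 → 132
  G: 20 − 8 = 12 → 12
  B: 60 + 0.4×(0−60) = 60 − 24 = 36 → 36
  → #840C24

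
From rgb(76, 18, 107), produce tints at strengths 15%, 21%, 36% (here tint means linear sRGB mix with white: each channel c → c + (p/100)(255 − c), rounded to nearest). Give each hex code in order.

#673681, #72448A, #8C67A0

15%: (76 + 26.85 = 102.85→103, 18 + 35.55 = 53.55→54, 107 + 22.2 = 129.2→129) → #673681
21%: (76 + 37.59 = 113.59→114, 18 + 49.77 = 67.77→68, 107 + 31.08 = 138.08→138) → #72448A
36%: (76 + 64.44 = 140.44→140, 18 + 85.32 = 103.32→103, 107 + 53.28 = 160.28→160) → #8C67A0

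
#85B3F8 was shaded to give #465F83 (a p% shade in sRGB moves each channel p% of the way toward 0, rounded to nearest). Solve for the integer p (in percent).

#85B3F8 is rgb(133, 179, 248); #465F83 is rgb(70, 95, 131).
On the B channel (widest range): 131 ≈ 248 + (p/100)(0 − 248), so p ≈ 100×(131 − 248)/(0 − 248) = -11700/-248 = 47.18.
p = 47 reproduces all three channels after rounding.

47%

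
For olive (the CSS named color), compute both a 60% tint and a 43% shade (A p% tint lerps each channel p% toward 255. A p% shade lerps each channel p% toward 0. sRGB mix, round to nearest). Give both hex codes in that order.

CSS olive is rgb(128, 128, 0).
60% tint:
  R: 128 + 0.6×(255−128) = 128 + 76.2 = 204.2 → 204
  G: 128 + 76.2 = 204.2 → 204
  B: 0 + 0.6×(255−0) = 0 + 153 = 153 → 153
  → #cccc99
43% shade:
  R: 128 + 0.43×(0−128) = 128 − 55.04 = 72.96 → 73
  G: 128 − 55.04 = 72.96 → 73
  B: 0 + 0.43×(0−0) = 0 + 0 = 0 → 0
  → #494900

#cccc99, #494900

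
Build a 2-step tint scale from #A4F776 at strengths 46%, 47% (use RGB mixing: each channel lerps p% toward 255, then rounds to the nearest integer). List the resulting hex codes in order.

#A4F776 is rgb(164, 247, 118).
46%: (164 + 41.86 = 205.86→206, 247 + 3.68 = 250.68→251, 118 + 63.02 = 181.02→181) → #CEFBB5
47%: (164 + 42.77 = 206.77→207, 247 + 3.76 = 250.76→251, 118 + 64.39 = 182.39→182) → #CFFBB6

#CEFBB5, #CFFBB6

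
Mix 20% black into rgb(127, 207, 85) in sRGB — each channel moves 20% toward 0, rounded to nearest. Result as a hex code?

#66A644

Lerp each channel 20% toward 0:
  R: 127 − 25.4 = 101.6 → 102
  G: 207 − 41.4 = 165.6 → 166
  B: 85 − 17 = 68 → 68
rgb(102, 166, 68) = #66A644.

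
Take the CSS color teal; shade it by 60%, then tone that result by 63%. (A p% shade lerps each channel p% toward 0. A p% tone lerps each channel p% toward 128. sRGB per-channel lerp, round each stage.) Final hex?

#516464

CSS teal is rgb(0, 128, 128).
Lerp each channel 60% toward 0:
  R: 0 + 0 = 0 → 0
  G: 128 + 0.6×(0−128) = 128 − 76.8 = 51.2 → 51
  B: 128 + 0.6×(0−128) = 128 − 76.8 = 51.2 → 51
After the shade: rgb(0, 51, 51) = #003333.
A 63% tone moves each channel 63% toward 128:
  R: 0 + 80.64 = 80.64 → 81
  G: 51 + 48.51 = 99.51 → 100
  B: 51 + 0.63×(128−51) = 51 + 48.51 = 99.51 → 100
rgb(81, 100, 100) = #516464.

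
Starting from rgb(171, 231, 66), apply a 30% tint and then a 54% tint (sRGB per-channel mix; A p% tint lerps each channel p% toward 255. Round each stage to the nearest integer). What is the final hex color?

A 30% tint moves each channel 30% toward 255:
  R: 171 + 0.3×(255−171) = 171 + 25.2 = 196.2 → 196
  G: 231 + 7.2 = 238.2 → 238
  B: 66 + 0.3×(255−66) = 66 + 56.7 = 122.7 → 123
After the tint: rgb(196, 238, 123) = #C4EE7B.
Per channel, c → c + 0.54(255 − c):
  R: 196 + 31.86 = 227.86 → 228
  G: 238 + 0.54×(255−238) = 238 + 9.18 = 247.18 → 247
  B: 123 + 71.28 = 194.28 → 194
rgb(228, 247, 194) = #E4F7C2.

#E4F7C2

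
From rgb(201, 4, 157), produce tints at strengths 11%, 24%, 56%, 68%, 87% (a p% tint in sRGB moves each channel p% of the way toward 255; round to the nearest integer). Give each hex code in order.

#cf20a8, #d640b5, #e791d4, #eeafe0, #f8def2

11%: (201 + 5.94 = 206.94→207, 4 + 27.61 = 31.61→32, 157 + 10.78 = 167.78→168) → #cf20a8
24%: (201 + 12.96 = 213.96→214, 4 + 60.24 = 64.24→64, 157 + 23.52 = 180.52→181) → #d640b5
56%: (201 + 30.24 = 231.24→231, 4 + 140.56 = 144.56→145, 157 + 54.88 = 211.88→212) → #e791d4
68%: (201 + 36.72 = 237.72→238, 4 + 170.68 = 174.68→175, 157 + 66.64 = 223.64→224) → #eeafe0
87%: (201 + 46.98 = 247.98→248, 4 + 218.37 = 222.37→222, 157 + 85.26 = 242.26→242) → #f8def2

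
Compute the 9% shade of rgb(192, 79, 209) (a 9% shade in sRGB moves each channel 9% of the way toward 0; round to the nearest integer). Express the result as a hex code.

#AF48BE

Per channel, c → c + 0.09(0 − c):
  R: 192 + 0.09×(0−192) = 192 − 17.28 = 174.72 → 175
  G: 79 − 7.11 = 71.89 → 72
  B: 209 + 0.09×(0−209) = 209 − 18.81 = 190.19 → 190
rgb(175, 72, 190) = #AF48BE.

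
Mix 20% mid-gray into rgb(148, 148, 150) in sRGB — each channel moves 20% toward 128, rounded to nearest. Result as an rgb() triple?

rgb(144, 144, 146)

A 20% tone moves each channel 20% toward 128:
  R: 148 + 0.2×(128−148) = 148 − 4 = 144 → 144
  G: 148 + 0.2×(128−148) = 148 − 4 = 144 → 144
  B: 150 − 4.4 = 145.6 → 146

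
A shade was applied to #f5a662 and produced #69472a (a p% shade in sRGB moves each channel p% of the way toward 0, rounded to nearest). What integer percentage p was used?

57%

#f5a662 is rgb(245, 166, 98); #69472a is rgb(105, 71, 42).
On the R channel (widest range): 105 ≈ 245 + (p/100)(0 − 245), so p ≈ 100×(105 − 245)/(0 − 245) = -14000/-245 = 57.14.
p = 57 reproduces all three channels after rounding.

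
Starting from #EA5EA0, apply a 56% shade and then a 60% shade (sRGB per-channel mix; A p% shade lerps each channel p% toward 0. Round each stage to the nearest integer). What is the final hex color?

#29101C

#EA5EA0 is rgb(234, 94, 160).
Lerp each channel 56% toward 0:
  R: 234 + 0.56×(0−234) = 234 − 131.04 = 102.96 → 103
  G: 94 + 0.56×(0−94) = 94 − 52.64 = 41.36 → 41
  B: 160 + 0.56×(0−160) = 160 − 89.6 = 70.4 → 70
After the shade: rgb(103, 41, 70) = #672946.
Per channel, c → c + 0.6(0 − c):
  R: 103 − 61.8 = 41.2 → 41
  G: 41 − 24.6 = 16.4 → 16
  B: 70 − 42 = 28 → 28
rgb(41, 16, 28) = #29101C.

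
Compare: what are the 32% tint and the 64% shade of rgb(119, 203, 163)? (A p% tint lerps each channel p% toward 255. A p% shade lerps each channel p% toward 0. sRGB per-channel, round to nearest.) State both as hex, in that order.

#a3dcc0, #2b493b

32% tint:
  R: 119 + 43.52 = 162.52 → 163
  G: 203 + 16.64 = 219.64 → 220
  B: 163 + 29.44 = 192.44 → 192
  → #a3dcc0
64% shade:
  R: 119 − 76.16 = 42.84 → 43
  G: 203 − 129.92 = 73.08 → 73
  B: 163 + 0.64×(0−163) = 163 − 104.32 = 58.68 → 59
  → #2b493b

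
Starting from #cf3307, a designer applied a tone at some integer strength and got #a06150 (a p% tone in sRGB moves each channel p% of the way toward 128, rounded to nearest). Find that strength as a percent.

#cf3307 is rgb(207, 51, 7); #a06150 is rgb(160, 97, 80).
On the B channel (widest range): 80 ≈ 7 + (p/100)(128 − 7), so p ≈ 100×(80 − 7)/(128 − 7) = 7300/121 = 60.33.
p = 60 reproduces all three channels after rounding.

60%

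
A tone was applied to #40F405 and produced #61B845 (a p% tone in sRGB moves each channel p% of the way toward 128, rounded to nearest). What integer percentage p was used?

#40F405 is rgb(64, 244, 5); #61B845 is rgb(97, 184, 69).
On the B channel (widest range): 69 ≈ 5 + (p/100)(128 − 5), so p ≈ 100×(69 − 5)/(128 − 5) = 6400/123 = 52.03.
p = 52 reproduces all three channels after rounding.

52%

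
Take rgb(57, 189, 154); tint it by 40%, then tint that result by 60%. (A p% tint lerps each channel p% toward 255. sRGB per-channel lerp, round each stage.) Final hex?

#CFEFE7

A 40% tint moves each channel 40% toward 255:
  R: 57 + 0.4×(255−57) = 57 + 79.2 = 136.2 → 136
  G: 189 + 26.4 = 215.4 → 215
  B: 154 + 40.4 = 194.4 → 194
After the tint: rgb(136, 215, 194) = #88D7C2.
Per channel, c → c + 0.6(255 − c):
  R: 136 + 0.6×(255−136) = 136 + 71.4 = 207.4 → 207
  G: 215 + 24 = 239 → 239
  B: 194 + 36.6 = 230.6 → 231
rgb(207, 239, 231) = #CFEFE7.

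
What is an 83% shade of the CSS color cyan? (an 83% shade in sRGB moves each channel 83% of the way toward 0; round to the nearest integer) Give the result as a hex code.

CSS cyan is rgb(0, 255, 255).
Lerp each channel 83% toward 0:
  R: 0 + 0.83×(0−0) = 0 + 0 = 0 → 0
  G: 255 − 211.65 = 43.35 → 43
  B: 255 + 0.83×(0−255) = 255 − 211.65 = 43.35 → 43
rgb(0, 43, 43) = #002B2B.

#002B2B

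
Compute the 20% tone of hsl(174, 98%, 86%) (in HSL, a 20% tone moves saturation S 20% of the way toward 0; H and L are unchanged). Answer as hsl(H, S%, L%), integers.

hsl(174, 78%, 86%)

S moves 20% from 98 toward 0: 98 − 19.6 = 78.4 → 78.
H and L are unchanged.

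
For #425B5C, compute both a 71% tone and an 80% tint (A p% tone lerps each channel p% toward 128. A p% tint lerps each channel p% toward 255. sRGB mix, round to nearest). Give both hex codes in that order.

#6E7576, #D9DEDE

#425B5C is rgb(66, 91, 92).
71% tone:
  R: 66 + 0.71×(128−66) = 66 + 44.02 = 110.02 → 110
  G: 91 + 0.71×(128−91) = 91 + 26.27 = 117.27 → 117
  B: 92 + 25.56 = 117.56 → 118
  → #6E7576
80% tint:
  R: 66 + 151.2 = 217.2 → 217
  G: 91 + 131.2 = 222.2 → 222
  B: 92 + 130.4 = 222.4 → 222
  → #D9DEDE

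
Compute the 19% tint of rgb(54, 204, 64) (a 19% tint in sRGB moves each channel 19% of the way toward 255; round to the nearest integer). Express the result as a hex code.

A 19% tint moves each channel 19% toward 255:
  R: 54 + 38.19 = 92.19 → 92
  G: 204 + 0.19×(255−204) = 204 + 9.69 = 213.69 → 214
  B: 64 + 36.29 = 100.29 → 100
rgb(92, 214, 100) = #5cd664.

#5cd664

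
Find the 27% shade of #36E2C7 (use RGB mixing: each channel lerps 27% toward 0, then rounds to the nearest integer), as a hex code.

#27A591

#36E2C7 is rgb(54, 226, 199).
Per channel, c → c + 0.27(0 − c):
  R: 54 + 0.27×(0−54) = 54 − 14.58 = 39.42 → 39
  G: 226 + 0.27×(0−226) = 226 − 61.02 = 164.98 → 165
  B: 199 + 0.27×(0−199) = 199 − 53.73 = 145.27 → 145
rgb(39, 165, 145) = #27A591.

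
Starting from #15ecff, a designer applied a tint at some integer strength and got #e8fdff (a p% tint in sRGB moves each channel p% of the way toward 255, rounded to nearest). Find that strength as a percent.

90%

#15ecff is rgb(21, 236, 255); #e8fdff is rgb(232, 253, 255).
On the R channel (widest range): 232 ≈ 21 + (p/100)(255 − 21), so p ≈ 100×(232 − 21)/(255 − 21) = 21100/234 = 90.17.
p = 90 reproduces all three channels after rounding.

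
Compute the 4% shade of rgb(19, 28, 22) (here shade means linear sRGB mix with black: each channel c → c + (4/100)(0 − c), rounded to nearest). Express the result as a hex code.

#121B15

Lerp each channel 4% toward 0:
  R: 19 + 0.04×(0−19) = 19 − 0.76 = 18.24 → 18
  G: 28 + 0.04×(0−28) = 28 − 1.12 = 26.88 → 27
  B: 22 − 0.88 = 21.12 → 21
rgb(18, 27, 21) = #121B15.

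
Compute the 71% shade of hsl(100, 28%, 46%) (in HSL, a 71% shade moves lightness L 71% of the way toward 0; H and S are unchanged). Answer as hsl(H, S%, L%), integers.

hsl(100, 28%, 13%)

L moves 71% from 46 toward 0: 46 − 32.66 = 13.34 → 13.
H and S are unchanged.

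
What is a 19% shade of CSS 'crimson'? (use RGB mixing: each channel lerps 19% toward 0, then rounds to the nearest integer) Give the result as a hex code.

CSS crimson is rgb(220, 20, 60).
Lerp each channel 19% toward 0:
  R: 220 − 41.8 = 178.2 → 178
  G: 20 + 0.19×(0−20) = 20 − 3.8 = 16.2 → 16
  B: 60 − 11.4 = 48.6 → 49
rgb(178, 16, 49) = #B21031.

#B21031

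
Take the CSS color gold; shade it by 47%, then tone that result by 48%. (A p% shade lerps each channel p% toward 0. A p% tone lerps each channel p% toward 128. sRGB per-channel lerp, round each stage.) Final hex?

CSS gold is rgb(255, 215, 0).
A 47% shade moves each channel 47% toward 0:
  R: 255 − 119.85 = 135.15 → 135
  G: 215 + 0.47×(0−215) = 215 − 101.05 = 113.95 → 114
  B: 0 + 0 = 0 → 0
After the shade: rgb(135, 114, 0) = #877200.
Per channel, c → c + 0.48(128 − c):
  R: 135 + 0.48×(128−135) = 135 − 3.36 = 131.64 → 132
  G: 114 + 6.72 = 120.72 → 121
  B: 0 + 0.48×(128−0) = 0 + 61.44 = 61.44 → 61
rgb(132, 121, 61) = #84793D.

#84793D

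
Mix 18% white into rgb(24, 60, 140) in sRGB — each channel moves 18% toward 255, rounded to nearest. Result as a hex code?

#425fa1

An 18% tint moves each channel 18% toward 255:
  R: 24 + 0.18×(255−24) = 24 + 41.58 = 65.58 → 66
  G: 60 + 35.1 = 95.1 → 95
  B: 140 + 0.18×(255−140) = 140 + 20.7 = 160.7 → 161
rgb(66, 95, 161) = #425fa1.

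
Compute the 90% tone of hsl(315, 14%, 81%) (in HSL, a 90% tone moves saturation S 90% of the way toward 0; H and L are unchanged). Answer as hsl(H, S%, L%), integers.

S moves 90% from 14 toward 0: 14 − 12.6 = 1.4 → 1.
H and L are unchanged.

hsl(315, 1%, 81%)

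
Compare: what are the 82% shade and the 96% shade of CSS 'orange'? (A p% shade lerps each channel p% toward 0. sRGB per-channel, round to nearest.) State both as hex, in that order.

#2E1E00, #0A0700

CSS orange is rgb(255, 165, 0).
82% shade:
  R: 255 + 0.82×(0−255) = 255 − 209.1 = 45.9 → 46
  G: 165 + 0.82×(0−165) = 165 − 135.3 = 29.7 → 30
  B: 0 + 0 = 0 → 0
  → #2E1E00
96% shade:
  R: 255 + 0.96×(0−255) = 255 − 244.8 = 10.2 → 10
  G: 165 + 0.96×(0−165) = 165 − 158.4 = 6.6 → 7
  B: 0 + 0.96×(0−0) = 0 + 0 = 0 → 0
  → #0A0700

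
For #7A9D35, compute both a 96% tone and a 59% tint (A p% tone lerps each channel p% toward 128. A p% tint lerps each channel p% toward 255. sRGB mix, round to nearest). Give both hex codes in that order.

#80817D, #C8D7AC

#7A9D35 is rgb(122, 157, 53).
96% tone:
  R: 122 + 5.76 = 127.76 → 128
  G: 157 + 0.96×(128−157) = 157 − 27.84 = 129.16 → 129
  B: 53 + 0.96×(128−53) = 53 + 72 = 125 → 125
  → #80817D
59% tint:
  R: 122 + 0.59×(255−122) = 122 + 78.47 = 200.47 → 200
  G: 157 + 0.59×(255−157) = 157 + 57.82 = 214.82 → 215
  B: 53 + 119.18 = 172.18 → 172
  → #C8D7AC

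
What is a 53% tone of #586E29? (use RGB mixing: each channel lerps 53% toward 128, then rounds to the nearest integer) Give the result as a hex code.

#586E29 is rgb(88, 110, 41).
A 53% tone moves each channel 53% toward 128:
  R: 88 + 21.2 = 109.2 → 109
  G: 110 + 9.54 = 119.54 → 120
  B: 41 + 46.11 = 87.11 → 87
rgb(109, 120, 87) = #6D7857.

#6D7857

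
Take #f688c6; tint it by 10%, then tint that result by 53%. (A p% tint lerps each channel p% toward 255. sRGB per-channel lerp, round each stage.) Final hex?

#f688c6 is rgb(246, 136, 198).
Per channel, c → c + 0.1(255 − c):
  R: 246 + 0.1×(255−246) = 246 + 0.9 = 246.9 → 247
  G: 136 + 0.1×(255−136) = 136 + 11.9 = 147.9 → 148
  B: 198 + 0.1×(255−198) = 198 + 5.7 = 203.7 → 204
After the tint: rgb(247, 148, 204) = #f794cc.
A 53% tint moves each channel 53% toward 255:
  R: 247 + 0.53×(255−247) = 247 + 4.24 = 251.24 → 251
  G: 148 + 0.53×(255−148) = 148 + 56.71 = 204.71 → 205
  B: 204 + 0.53×(255−204) = 204 + 27.03 = 231.03 → 231
rgb(251, 205, 231) = #fbcde7.

#fbcde7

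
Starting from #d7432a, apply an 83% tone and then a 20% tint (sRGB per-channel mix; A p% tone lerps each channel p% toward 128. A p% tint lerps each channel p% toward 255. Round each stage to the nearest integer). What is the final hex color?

#a5918d

#d7432a is rgb(215, 67, 42).
Lerp each channel 83% toward 128:
  R: 215 − 72.21 = 142.79 → 143
  G: 67 + 0.83×(128−67) = 67 + 50.63 = 117.63 → 118
  B: 42 + 71.38 = 113.38 → 113
After the tone: rgb(143, 118, 113) = #8f7671.
Per channel, c → c + 0.2(255 − c):
  R: 143 + 0.2×(255−143) = 143 + 22.4 = 165.4 → 165
  G: 118 + 0.2×(255−118) = 118 + 27.4 = 145.4 → 145
  B: 113 + 0.2×(255−113) = 113 + 28.4 = 141.4 → 141
rgb(165, 145, 141) = #a5918d.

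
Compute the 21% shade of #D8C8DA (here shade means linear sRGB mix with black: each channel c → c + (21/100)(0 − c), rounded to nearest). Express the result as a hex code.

#D8C8DA is rgb(216, 200, 218).
A 21% shade moves each channel 21% toward 0:
  R: 216 + 0.21×(0−216) = 216 − 45.36 = 170.64 → 171
  G: 200 − 42 = 158 → 158
  B: 218 − 45.78 = 172.22 → 172
rgb(171, 158, 172) = #AB9EAC.

#AB9EAC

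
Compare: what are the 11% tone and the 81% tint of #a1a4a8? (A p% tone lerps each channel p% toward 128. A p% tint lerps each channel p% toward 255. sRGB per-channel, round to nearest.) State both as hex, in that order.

#a1a4a8 is rgb(161, 164, 168).
11% tone:
  R: 161 + 0.11×(128−161) = 161 − 3.63 = 157.37 → 157
  G: 164 − 3.96 = 160.04 → 160
  B: 168 − 4.4 = 163.6 → 164
  → #9da0a4
81% tint:
  R: 161 + 0.81×(255−161) = 161 + 76.14 = 237.14 → 237
  G: 164 + 0.81×(255−164) = 164 + 73.71 = 237.71 → 238
  B: 168 + 0.81×(255−168) = 168 + 70.47 = 238.47 → 238
  → #edeeee

#9da0a4, #edeeee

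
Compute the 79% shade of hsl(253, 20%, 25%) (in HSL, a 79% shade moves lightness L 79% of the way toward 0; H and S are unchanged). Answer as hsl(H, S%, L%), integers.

hsl(253, 20%, 5%)

L moves 79% from 25 toward 0: 25 − 19.75 = 5.25 → 5.
H and S are unchanged.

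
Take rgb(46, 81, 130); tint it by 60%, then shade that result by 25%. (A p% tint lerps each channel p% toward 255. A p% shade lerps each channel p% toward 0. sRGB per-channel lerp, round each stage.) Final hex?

#808B9A

A 60% tint moves each channel 60% toward 255:
  R: 46 + 0.6×(255−46) = 46 + 125.4 = 171.4 → 171
  G: 81 + 0.6×(255−81) = 81 + 104.4 = 185.4 → 185
  B: 130 + 0.6×(255−130) = 130 + 75 = 205 → 205
After the tint: rgb(171, 185, 205) = #ABB9CD.
Per channel, c → c + 0.25(0 − c):
  R: 171 − 42.75 = 128.25 → 128
  G: 185 − 46.25 = 138.75 → 139
  B: 205 − 51.25 = 153.75 → 154
rgb(128, 139, 154) = #808B9A.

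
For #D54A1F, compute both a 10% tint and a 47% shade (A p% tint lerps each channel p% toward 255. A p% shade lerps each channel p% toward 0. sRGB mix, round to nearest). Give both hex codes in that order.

#D95C35, #712710

#D54A1F is rgb(213, 74, 31).
10% tint:
  R: 213 + 4.2 = 217.2 → 217
  G: 74 + 0.1×(255−74) = 74 + 18.1 = 92.1 → 92
  B: 31 + 0.1×(255−31) = 31 + 22.4 = 53.4 → 53
  → #D95C35
47% shade:
  R: 213 + 0.47×(0−213) = 213 − 100.11 = 112.89 → 113
  G: 74 + 0.47×(0−74) = 74 − 34.78 = 39.22 → 39
  B: 31 + 0.47×(0−31) = 31 − 14.57 = 16.43 → 16
  → #712710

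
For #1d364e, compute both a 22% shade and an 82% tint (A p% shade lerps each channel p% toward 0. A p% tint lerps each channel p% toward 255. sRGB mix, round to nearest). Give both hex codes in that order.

#1d364e is rgb(29, 54, 78).
22% shade:
  R: 29 + 0.22×(0−29) = 29 − 6.38 = 22.62 → 23
  G: 54 + 0.22×(0−54) = 54 − 11.88 = 42.12 → 42
  B: 78 − 17.16 = 60.84 → 61
  → #172a3d
82% tint:
  R: 29 + 0.82×(255−29) = 29 + 185.32 = 214.32 → 214
  G: 54 + 0.82×(255−54) = 54 + 164.82 = 218.82 → 219
  B: 78 + 0.82×(255−78) = 78 + 145.14 = 223.14 → 223
  → #d6dbdf

#172a3d, #d6dbdf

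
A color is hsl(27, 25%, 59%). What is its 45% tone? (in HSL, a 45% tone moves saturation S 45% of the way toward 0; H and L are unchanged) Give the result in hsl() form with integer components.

hsl(27, 14%, 59%)

S moves 45% from 25 toward 0: 25 − 11.25 = 13.75 → 14.
H and L are unchanged.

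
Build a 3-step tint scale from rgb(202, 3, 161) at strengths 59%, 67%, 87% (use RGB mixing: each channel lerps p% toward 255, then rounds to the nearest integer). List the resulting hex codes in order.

#e998d8, #eeace0, #f8def3

59%: (202 + 31.27 = 233.27→233, 3 + 148.68 = 151.68→152, 161 + 55.46 = 216.46→216) → #e998d8
67%: (202 + 35.51 = 237.51→238, 3 + 168.84 = 171.84→172, 161 + 62.98 = 223.98→224) → #eeace0
87%: (202 + 46.11 = 248.11→248, 3 + 219.24 = 222.24→222, 161 + 81.78 = 242.78→243) → #f8def3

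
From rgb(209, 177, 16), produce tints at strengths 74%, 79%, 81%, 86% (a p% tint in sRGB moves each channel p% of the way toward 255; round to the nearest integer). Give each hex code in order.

74%: (209 + 34.04 = 243.04→243, 177 + 57.72 = 234.72→235, 16 + 176.86 = 192.86→193) → #F3EBC1
79%: (209 + 36.34 = 245.34→245, 177 + 61.62 = 238.62→239, 16 + 188.81 = 204.81→205) → #F5EFCD
81%: (209 + 37.26 = 246.26→246, 177 + 63.18 = 240.18→240, 16 + 193.59 = 209.59→210) → #F6F0D2
86%: (209 + 39.56 = 248.56→249, 177 + 67.08 = 244.08→244, 16 + 205.54 = 221.54→222) → #F9F4DE

#F3EBC1, #F5EFCD, #F6F0D2, #F9F4DE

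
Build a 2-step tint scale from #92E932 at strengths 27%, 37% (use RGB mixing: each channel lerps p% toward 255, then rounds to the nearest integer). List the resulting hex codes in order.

#92E932 is rgb(146, 233, 50).
27%: (146 + 29.43 = 175.43→175, 233 + 5.94 = 238.94→239, 50 + 55.35 = 105.35→105) → #AFEF69
37%: (146 + 40.33 = 186.33→186, 233 + 8.14 = 241.14→241, 50 + 75.85 = 125.85→126) → #BAF17E

#AFEF69, #BAF17E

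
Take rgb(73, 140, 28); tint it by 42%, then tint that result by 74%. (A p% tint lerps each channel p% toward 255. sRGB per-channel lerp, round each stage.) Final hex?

Per channel, c → c + 0.42(255 − c):
  R: 73 + 0.42×(255−73) = 73 + 76.44 = 149.44 → 149
  G: 140 + 48.3 = 188.3 → 188
  B: 28 + 0.42×(255−28) = 28 + 95.34 = 123.34 → 123
After the tint: rgb(149, 188, 123) = #95BC7B.
A 74% tint moves each channel 74% toward 255:
  R: 149 + 0.74×(255−149) = 149 + 78.44 = 227.44 → 227
  G: 188 + 0.74×(255−188) = 188 + 49.58 = 237.58 → 238
  B: 123 + 0.74×(255−123) = 123 + 97.68 = 220.68 → 221
rgb(227, 238, 221) = #E3EEDD.

#E3EEDD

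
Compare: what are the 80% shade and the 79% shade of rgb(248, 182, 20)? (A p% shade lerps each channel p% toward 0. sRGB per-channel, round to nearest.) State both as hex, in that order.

#322404, #342604

80% shade:
  R: 248 + 0.8×(0−248) = 248 − 198.4 = 49.6 → 50
  G: 182 + 0.8×(0−182) = 182 − 145.6 = 36.4 → 36
  B: 20 + 0.8×(0−20) = 20 − 16 = 4 → 4
  → #322404
79% shade:
  R: 248 − 195.92 = 52.08 → 52
  G: 182 + 0.79×(0−182) = 182 − 143.78 = 38.22 → 38
  B: 20 − 15.8 = 4.2 → 4
  → #342604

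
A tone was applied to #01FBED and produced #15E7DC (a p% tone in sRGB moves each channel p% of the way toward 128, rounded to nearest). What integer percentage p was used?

16%

#01FBED is rgb(1, 251, 237); #15E7DC is rgb(21, 231, 220).
On the R channel (widest range): 21 ≈ 1 + (p/100)(128 − 1), so p ≈ 100×(21 − 1)/(128 − 1) = 2000/127 = 15.75.
p = 16 reproduces all three channels after rounding.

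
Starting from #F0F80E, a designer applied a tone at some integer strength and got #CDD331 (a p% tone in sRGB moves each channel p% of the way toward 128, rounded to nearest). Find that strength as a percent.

#F0F80E is rgb(240, 248, 14); #CDD331 is rgb(205, 211, 49).
On the G channel (widest range): 211 ≈ 248 + (p/100)(128 − 248), so p ≈ 100×(211 − 248)/(128 − 248) = -3700/-120 = 30.83.
p = 31 reproduces all three channels after rounding.

31%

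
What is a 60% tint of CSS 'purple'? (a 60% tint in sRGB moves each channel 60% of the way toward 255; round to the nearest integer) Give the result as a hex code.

#CC99CC

CSS purple is rgb(128, 0, 128).
Lerp each channel 60% toward 255:
  R: 128 + 0.6×(255−128) = 128 + 76.2 = 204.2 → 204
  G: 0 + 0.6×(255−0) = 0 + 153 = 153 → 153
  B: 128 + 76.2 = 204.2 → 204
rgb(204, 153, 204) = #CC99CC.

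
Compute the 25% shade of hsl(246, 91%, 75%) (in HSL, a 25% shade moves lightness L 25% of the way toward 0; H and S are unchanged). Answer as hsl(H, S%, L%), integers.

hsl(246, 91%, 56%)

L moves 25% from 75 toward 0: 75 − 18.75 = 56.25 → 56.
H and S are unchanged.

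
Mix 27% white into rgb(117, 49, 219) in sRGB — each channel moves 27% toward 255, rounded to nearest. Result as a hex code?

#9A69E5

Lerp each channel 27% toward 255:
  R: 117 + 37.26 = 154.26 → 154
  G: 49 + 0.27×(255−49) = 49 + 55.62 = 104.62 → 105
  B: 219 + 0.27×(255−219) = 219 + 9.72 = 228.72 → 229
rgb(154, 105, 229) = #9A69E5.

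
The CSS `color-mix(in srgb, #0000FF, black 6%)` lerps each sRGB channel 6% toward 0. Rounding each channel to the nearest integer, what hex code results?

#0000FF is rgb(0, 0, 255).
A 6% shade moves each channel 6% toward 0:
  R: 0 + 0.06×(0−0) = 0 + 0 = 0 → 0
  G: 0 + 0 = 0 → 0
  B: 255 + 0.06×(0−255) = 255 − 15.3 = 239.7 → 240
rgb(0, 0, 240) = #0000F0.

#0000F0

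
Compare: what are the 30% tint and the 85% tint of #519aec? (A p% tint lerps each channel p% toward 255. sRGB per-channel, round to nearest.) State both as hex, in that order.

#85b8f2, #e5f0fc

#519aec is rgb(81, 154, 236).
30% tint:
  R: 81 + 0.3×(255−81) = 81 + 52.2 = 133.2 → 133
  G: 154 + 30.3 = 184.3 → 184
  B: 236 + 0.3×(255−236) = 236 + 5.7 = 241.7 → 242
  → #85b8f2
85% tint:
  R: 81 + 147.9 = 228.9 → 229
  G: 154 + 0.85×(255−154) = 154 + 85.85 = 239.85 → 240
  B: 236 + 16.15 = 252.15 → 252
  → #e5f0fc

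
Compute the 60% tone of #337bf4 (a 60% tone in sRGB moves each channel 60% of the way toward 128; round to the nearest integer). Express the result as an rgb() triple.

rgb(97, 126, 174)

#337bf4 is rgb(51, 123, 244).
Per channel, c → c + 0.6(128 − c):
  R: 51 + 0.6×(128−51) = 51 + 46.2 = 97.2 → 97
  G: 123 + 3 = 126 → 126
  B: 244 + 0.6×(128−244) = 244 − 69.6 = 174.4 → 174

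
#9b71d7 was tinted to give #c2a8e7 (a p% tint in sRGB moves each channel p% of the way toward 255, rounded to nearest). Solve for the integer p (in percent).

#9b71d7 is rgb(155, 113, 215); #c2a8e7 is rgb(194, 168, 231).
On the G channel (widest range): 168 ≈ 113 + (p/100)(255 − 113), so p ≈ 100×(168 − 113)/(255 − 113) = 5500/142 = 38.73.
p = 39 reproduces all three channels after rounding.

39%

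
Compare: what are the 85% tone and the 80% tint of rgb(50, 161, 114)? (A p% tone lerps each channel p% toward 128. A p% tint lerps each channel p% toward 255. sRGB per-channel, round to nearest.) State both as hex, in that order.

85% tone:
  R: 50 + 0.85×(128−50) = 50 + 66.3 = 116.3 → 116
  G: 161 − 28.05 = 132.95 → 133
  B: 114 + 0.85×(128−114) = 114 + 11.9 = 125.9 → 126
  → #74857E
80% tint:
  R: 50 + 164 = 214 → 214
  G: 161 + 75.2 = 236.2 → 236
  B: 114 + 0.8×(255−114) = 114 + 112.8 = 226.8 → 227
  → #D6ECE3

#74857E, #D6ECE3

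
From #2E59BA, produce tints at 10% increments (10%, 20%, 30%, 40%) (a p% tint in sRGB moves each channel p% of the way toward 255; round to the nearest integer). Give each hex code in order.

#436AC1, #587AC8, #6D8BCF, #829BD6

#2E59BA is rgb(46, 89, 186).
10%: (46 + 20.9 = 66.9→67, 89 + 16.6 = 105.6→106, 186 + 6.9 = 192.9→193) → #436AC1
20%: (46 + 41.8 = 87.8→88, 89 + 33.2 = 122.2→122, 186 + 13.8 = 199.8→200) → #587AC8
30%: (46 + 62.7 = 108.7→109, 89 + 49.8 = 138.8→139, 186 + 20.7 = 206.7→207) → #6D8BCF
40%: (46 + 83.6 = 129.6→130, 89 + 66.4 = 155.4→155, 186 + 27.6 = 213.6→214) → #829BD6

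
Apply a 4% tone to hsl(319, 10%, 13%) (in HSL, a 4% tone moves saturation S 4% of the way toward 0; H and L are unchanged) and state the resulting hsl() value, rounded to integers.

hsl(319, 10%, 13%)

S moves 4% from 10 toward 0: 10 − 0.4 = 9.6 → 10.
H and L are unchanged.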